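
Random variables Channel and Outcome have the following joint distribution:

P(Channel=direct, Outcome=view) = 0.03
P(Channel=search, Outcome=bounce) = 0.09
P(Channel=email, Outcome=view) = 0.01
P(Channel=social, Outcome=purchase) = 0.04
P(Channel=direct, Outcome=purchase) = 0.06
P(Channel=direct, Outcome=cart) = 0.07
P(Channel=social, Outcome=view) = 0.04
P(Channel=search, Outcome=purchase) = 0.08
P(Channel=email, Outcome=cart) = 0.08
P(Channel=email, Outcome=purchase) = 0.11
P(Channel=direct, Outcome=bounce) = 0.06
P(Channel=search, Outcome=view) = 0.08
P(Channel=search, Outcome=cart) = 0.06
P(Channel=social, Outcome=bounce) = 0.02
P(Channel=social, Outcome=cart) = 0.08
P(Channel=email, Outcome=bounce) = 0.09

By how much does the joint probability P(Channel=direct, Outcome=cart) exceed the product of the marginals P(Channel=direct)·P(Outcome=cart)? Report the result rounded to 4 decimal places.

P(Channel=direct) = 0.06 + 0.03 + 0.07 + 0.06 = 0.22.
P(Outcome=cart) = 0.08 + 0.06 + 0.08 + 0.07 = 0.29.
P(Channel=direct, Outcome=cart) − P(Channel=direct)P(Outcome=cart) = 0.07 − 0.22×0.29 = 0.0062.

0.0062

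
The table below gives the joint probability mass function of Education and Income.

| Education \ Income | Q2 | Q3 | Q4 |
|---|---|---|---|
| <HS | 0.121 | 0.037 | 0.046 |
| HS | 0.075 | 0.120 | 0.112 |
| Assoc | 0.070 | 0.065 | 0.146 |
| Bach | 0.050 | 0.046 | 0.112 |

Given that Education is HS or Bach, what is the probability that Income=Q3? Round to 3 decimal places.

0.322

P(Education=HS) = 0.075 + 0.120 + 0.112 = 0.307.
P(Education=Bach) = 0.050 + 0.046 + 0.112 = 0.208.
P(Education ∈ {HS, Bach}) = 0.307 + 0.208 = 0.515; P(Income=Q3, Education ∈ {HS, Bach}) = 0.120 + 0.046 = 0.166.
P(Income=Q3 | Education ∈ {HS, Bach}) = 0.166/0.515 = 0.322.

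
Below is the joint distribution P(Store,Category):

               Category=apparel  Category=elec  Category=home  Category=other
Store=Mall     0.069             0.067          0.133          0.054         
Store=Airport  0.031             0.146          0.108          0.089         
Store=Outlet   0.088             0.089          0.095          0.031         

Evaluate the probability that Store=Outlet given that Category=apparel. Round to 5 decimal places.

0.46809

P(Category=apparel) = 0.069 + 0.031 + 0.088 = 0.188.
P(Store=Outlet | Category=apparel) = 0.088/0.188 = 0.46809.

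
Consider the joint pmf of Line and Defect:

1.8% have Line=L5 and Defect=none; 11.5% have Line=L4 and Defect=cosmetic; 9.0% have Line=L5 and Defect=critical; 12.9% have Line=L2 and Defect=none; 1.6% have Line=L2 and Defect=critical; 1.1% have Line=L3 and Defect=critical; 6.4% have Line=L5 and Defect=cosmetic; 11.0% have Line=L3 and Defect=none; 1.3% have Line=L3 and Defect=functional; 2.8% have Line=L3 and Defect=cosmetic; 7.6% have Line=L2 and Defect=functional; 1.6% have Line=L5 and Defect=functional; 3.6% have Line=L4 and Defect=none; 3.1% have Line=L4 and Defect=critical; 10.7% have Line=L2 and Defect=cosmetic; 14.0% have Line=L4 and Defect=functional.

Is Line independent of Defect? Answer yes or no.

no

P(Line=L3) = 0.162 and P(Defect=none) = 0.293, so their product is 0.04747, but P(Line=L3, Defect=none) = 0.110. Since these differ, Line and Defect are not independent.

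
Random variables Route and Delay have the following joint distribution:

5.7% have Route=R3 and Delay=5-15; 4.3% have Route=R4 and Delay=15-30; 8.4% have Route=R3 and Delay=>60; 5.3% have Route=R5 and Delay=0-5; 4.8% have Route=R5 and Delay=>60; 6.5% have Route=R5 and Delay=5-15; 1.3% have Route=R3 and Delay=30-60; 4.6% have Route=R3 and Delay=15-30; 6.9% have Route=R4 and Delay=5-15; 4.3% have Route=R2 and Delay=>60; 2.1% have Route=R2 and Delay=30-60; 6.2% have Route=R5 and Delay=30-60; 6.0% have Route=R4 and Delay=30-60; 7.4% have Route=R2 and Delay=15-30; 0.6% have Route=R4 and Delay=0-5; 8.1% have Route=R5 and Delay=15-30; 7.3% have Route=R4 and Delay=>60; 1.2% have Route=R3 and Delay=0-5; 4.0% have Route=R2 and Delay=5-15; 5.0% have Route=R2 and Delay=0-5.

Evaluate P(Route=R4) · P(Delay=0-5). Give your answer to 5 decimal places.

P(Route=R4) = 0.006 + 0.069 + 0.043 + 0.060 + 0.073 = 0.251.
P(Delay=0-5) = 0.050 + 0.012 + 0.006 + 0.053 = 0.121.
Product: 0.251 × 0.121 = 0.03037.

0.03037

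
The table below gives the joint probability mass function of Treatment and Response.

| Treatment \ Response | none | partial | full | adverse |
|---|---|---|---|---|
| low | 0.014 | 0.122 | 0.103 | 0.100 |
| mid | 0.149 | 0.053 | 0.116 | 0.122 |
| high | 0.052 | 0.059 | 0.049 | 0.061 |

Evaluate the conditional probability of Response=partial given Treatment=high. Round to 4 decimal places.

0.2670

P(Treatment=high) = 0.052 + 0.059 + 0.049 + 0.061 = 0.221.
P(Response=partial | Treatment=high) = 0.059/0.221 = 0.2670.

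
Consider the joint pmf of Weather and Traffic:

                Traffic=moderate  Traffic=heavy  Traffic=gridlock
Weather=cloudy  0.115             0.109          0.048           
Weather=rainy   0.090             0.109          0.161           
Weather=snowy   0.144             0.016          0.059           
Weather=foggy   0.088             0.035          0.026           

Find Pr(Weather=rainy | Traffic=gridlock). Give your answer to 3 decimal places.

0.548

P(Traffic=gridlock) = 0.048 + 0.161 + 0.059 + 0.026 = 0.294.
P(Weather=rainy | Traffic=gridlock) = 0.161/0.294 = 0.548.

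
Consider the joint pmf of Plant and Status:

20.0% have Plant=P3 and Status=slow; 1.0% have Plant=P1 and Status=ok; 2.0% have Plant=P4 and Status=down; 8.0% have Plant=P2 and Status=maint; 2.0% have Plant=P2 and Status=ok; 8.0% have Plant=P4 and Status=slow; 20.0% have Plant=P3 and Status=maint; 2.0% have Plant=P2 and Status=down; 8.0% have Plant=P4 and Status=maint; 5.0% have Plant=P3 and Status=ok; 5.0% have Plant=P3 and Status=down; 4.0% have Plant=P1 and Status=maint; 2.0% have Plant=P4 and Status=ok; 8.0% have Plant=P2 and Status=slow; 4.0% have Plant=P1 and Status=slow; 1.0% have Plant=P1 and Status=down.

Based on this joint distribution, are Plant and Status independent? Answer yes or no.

Every cell satisfies P(Plant,Status) = P(Plant)·P(Status). For instance P(Plant=P2) = 0.200, P(Status=down) = 0.100, and 0.200×0.100 = 0.020 matches the joint entry. So Plant and Status are independent.

yes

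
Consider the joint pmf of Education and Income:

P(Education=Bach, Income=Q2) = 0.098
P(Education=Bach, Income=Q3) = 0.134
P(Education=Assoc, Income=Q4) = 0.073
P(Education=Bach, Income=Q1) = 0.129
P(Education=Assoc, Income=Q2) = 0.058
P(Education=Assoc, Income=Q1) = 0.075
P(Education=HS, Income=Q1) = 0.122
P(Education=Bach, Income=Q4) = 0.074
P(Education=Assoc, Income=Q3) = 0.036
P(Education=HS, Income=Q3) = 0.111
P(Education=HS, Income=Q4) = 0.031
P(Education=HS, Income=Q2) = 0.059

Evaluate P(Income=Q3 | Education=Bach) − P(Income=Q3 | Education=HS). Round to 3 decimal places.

P(Education=Bach) = 0.129 + 0.098 + 0.134 + 0.074 = 0.435; P(Income=Q3 | Education=Bach) = 0.134/0.435 = 0.3080.
P(Education=HS) = 0.122 + 0.059 + 0.111 + 0.031 = 0.323; P(Income=Q3 | Education=HS) = 0.111/0.323 = 0.3437.
Difference = -0.036.

-0.036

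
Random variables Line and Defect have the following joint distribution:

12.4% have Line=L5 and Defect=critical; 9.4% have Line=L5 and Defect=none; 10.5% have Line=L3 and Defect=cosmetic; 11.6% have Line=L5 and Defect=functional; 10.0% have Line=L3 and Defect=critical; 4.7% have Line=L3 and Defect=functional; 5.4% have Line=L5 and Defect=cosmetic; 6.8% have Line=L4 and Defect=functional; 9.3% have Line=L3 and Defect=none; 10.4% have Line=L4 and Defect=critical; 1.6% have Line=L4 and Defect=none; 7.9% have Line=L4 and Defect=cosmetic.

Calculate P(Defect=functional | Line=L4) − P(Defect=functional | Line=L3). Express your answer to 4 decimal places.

0.1184

P(Line=L4) = 0.016 + 0.079 + 0.068 + 0.104 = 0.267; P(Defect=functional | Line=L4) = 0.068/0.267 = 0.25468.
P(Line=L3) = 0.093 + 0.105 + 0.047 + 0.100 = 0.345; P(Defect=functional | Line=L3) = 0.047/0.345 = 0.13623.
Difference = 0.1184.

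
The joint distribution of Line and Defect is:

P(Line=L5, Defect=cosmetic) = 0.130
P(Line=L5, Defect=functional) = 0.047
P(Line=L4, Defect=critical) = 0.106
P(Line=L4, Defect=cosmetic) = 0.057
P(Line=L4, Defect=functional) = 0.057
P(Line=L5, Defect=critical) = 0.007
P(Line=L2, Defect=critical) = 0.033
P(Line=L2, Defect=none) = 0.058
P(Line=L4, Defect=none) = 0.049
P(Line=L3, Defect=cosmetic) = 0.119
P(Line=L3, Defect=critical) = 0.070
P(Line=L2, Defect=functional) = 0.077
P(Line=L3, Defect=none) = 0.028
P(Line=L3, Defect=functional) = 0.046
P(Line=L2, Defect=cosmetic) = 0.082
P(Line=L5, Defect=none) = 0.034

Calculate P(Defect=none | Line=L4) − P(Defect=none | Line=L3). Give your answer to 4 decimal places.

P(Line=L4) = 0.049 + 0.057 + 0.057 + 0.106 = 0.269; P(Defect=none | Line=L4) = 0.049/0.269 = 0.18216.
P(Line=L3) = 0.028 + 0.119 + 0.046 + 0.070 = 0.263; P(Defect=none | Line=L3) = 0.028/0.263 = 0.10646.
Difference = 0.0757.

0.0757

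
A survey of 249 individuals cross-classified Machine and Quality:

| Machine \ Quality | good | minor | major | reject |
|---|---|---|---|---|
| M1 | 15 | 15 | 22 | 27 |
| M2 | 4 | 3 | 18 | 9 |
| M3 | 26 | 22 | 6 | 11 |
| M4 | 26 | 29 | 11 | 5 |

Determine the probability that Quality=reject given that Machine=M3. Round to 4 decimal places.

0.1692

Total with Machine=M3: 26 + 22 + 6 + 11 = 65.
P(Quality=reject | Machine=M3) = 11/65 = 0.1692.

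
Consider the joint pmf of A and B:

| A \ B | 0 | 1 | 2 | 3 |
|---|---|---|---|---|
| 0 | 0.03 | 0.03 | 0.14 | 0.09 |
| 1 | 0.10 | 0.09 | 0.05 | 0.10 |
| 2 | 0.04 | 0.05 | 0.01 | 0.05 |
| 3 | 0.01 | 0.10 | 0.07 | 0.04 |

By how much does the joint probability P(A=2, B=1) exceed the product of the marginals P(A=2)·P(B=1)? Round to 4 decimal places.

P(A=2) = 0.04 + 0.05 + 0.01 + 0.05 = 0.15.
P(B=1) = 0.03 + 0.09 + 0.05 + 0.10 = 0.27.
P(A=2, B=1) − P(A=2)P(B=1) = 0.05 − 0.15×0.27 = 0.0095.

0.0095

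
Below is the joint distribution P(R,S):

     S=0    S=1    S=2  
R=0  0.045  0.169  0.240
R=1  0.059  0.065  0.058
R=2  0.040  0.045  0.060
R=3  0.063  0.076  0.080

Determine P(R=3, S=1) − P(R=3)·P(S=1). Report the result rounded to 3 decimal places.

P(R=3) = 0.063 + 0.076 + 0.080 = 0.219.
P(S=1) = 0.169 + 0.065 + 0.045 + 0.076 = 0.355.
P(R=3, S=1) − P(R=3)P(S=1) = 0.076 − 0.219×0.355 = -0.002.

-0.002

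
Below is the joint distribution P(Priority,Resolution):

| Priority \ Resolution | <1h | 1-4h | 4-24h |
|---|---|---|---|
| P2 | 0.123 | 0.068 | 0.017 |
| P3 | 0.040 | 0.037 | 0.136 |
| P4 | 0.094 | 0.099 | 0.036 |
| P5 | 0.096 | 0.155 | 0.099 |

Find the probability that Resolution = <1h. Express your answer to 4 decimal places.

0.3530

P(Resolution=<1h) = 0.123 + 0.040 + 0.094 + 0.096 = 0.353.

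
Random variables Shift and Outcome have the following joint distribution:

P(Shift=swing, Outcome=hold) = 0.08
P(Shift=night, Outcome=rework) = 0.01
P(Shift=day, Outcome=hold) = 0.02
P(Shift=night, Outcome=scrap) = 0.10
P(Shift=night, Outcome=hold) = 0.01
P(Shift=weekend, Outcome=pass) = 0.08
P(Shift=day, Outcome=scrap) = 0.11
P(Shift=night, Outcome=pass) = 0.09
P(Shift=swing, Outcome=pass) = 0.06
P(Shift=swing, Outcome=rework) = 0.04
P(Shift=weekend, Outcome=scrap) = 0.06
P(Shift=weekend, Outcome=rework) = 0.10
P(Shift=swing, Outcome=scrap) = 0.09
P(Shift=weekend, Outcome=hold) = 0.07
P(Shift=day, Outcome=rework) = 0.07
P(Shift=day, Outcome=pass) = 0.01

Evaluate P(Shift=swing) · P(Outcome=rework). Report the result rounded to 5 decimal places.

P(Shift=swing) = 0.06 + 0.04 + 0.09 + 0.08 = 0.27.
P(Outcome=rework) = 0.07 + 0.04 + 0.01 + 0.10 = 0.22.
Product: 0.27 × 0.22 = 0.05940.

0.05940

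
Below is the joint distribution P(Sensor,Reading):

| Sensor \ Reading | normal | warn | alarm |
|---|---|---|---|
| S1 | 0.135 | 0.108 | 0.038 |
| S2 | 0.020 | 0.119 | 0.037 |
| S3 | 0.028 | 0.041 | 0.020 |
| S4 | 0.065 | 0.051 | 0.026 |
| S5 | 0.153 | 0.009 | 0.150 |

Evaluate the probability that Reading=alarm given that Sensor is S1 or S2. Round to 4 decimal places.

P(Sensor=S1) = 0.135 + 0.108 + 0.038 = 0.281.
P(Sensor=S2) = 0.020 + 0.119 + 0.037 = 0.176.
P(Sensor ∈ {S1, S2}) = 0.281 + 0.176 = 0.457; P(Reading=alarm, Sensor ∈ {S1, S2}) = 0.038 + 0.037 = 0.075.
P(Reading=alarm | Sensor ∈ {S1, S2}) = 0.075/0.457 = 0.1641.

0.1641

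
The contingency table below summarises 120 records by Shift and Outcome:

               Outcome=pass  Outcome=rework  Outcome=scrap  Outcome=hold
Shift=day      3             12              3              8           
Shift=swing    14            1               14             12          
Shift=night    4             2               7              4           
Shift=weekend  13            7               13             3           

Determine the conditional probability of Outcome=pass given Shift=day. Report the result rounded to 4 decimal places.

0.1154

Total with Shift=day: 3 + 12 + 3 + 8 = 26.
P(Outcome=pass | Shift=day) = 3/26 = 0.1154.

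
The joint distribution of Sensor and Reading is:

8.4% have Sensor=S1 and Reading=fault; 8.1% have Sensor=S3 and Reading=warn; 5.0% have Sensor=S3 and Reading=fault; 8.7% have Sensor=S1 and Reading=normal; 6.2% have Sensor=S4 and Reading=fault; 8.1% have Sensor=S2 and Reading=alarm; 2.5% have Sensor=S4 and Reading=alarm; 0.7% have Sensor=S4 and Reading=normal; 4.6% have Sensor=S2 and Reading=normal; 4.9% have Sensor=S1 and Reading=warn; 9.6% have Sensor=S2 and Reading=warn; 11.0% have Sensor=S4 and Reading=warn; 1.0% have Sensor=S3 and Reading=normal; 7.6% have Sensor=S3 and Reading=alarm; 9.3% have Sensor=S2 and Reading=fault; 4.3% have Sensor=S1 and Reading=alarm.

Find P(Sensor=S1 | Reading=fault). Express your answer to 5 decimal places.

P(Reading=fault) = 0.084 + 0.093 + 0.050 + 0.062 = 0.289.
P(Sensor=S1 | Reading=fault) = 0.084/0.289 = 0.29066.

0.29066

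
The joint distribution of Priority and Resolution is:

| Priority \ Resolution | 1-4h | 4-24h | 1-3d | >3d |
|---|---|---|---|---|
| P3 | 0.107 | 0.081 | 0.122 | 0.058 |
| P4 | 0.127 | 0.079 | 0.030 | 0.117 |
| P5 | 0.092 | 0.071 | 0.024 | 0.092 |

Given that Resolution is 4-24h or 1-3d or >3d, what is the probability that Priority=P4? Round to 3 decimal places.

P(Resolution=4-24h) = 0.081 + 0.079 + 0.071 = 0.231.
P(Resolution=1-3d) = 0.122 + 0.030 + 0.024 = 0.176.
P(Resolution=>3d) = 0.058 + 0.117 + 0.092 = 0.267.
P(Resolution ∈ {4-24h, 1-3d, >3d}) = 0.231 + 0.176 + 0.267 = 0.674; P(Priority=P4, Resolution ∈ {4-24h, 1-3d, >3d}) = 0.079 + 0.030 + 0.117 = 0.226.
P(Priority=P4 | Resolution ∈ {4-24h, 1-3d, >3d}) = 0.226/0.674 = 0.335.

0.335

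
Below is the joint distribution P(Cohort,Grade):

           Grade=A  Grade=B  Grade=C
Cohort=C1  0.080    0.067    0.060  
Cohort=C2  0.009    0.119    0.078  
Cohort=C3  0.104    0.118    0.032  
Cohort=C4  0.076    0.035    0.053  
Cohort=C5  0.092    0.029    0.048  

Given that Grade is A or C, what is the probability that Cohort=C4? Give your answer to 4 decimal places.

0.2041

P(Grade=A) = 0.080 + 0.009 + 0.104 + 0.076 + 0.092 = 0.361.
P(Grade=C) = 0.060 + 0.078 + 0.032 + 0.053 + 0.048 = 0.271.
P(Grade ∈ {A, C}) = 0.361 + 0.271 = 0.632; P(Cohort=C4, Grade ∈ {A, C}) = 0.076 + 0.053 = 0.129.
P(Cohort=C4 | Grade ∈ {A, C}) = 0.129/0.632 = 0.2041.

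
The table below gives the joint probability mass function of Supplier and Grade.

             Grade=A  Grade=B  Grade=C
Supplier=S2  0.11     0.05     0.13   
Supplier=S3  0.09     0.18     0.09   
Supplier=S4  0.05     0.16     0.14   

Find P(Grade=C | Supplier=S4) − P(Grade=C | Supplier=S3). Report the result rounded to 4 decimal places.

P(Supplier=S4) = 0.05 + 0.16 + 0.14 = 0.35; P(Grade=C | Supplier=S4) = 0.14/0.35 = 0.40000.
P(Supplier=S3) = 0.09 + 0.18 + 0.09 = 0.36; P(Grade=C | Supplier=S3) = 0.09/0.36 = 0.25000.
Difference = 0.1500.

0.1500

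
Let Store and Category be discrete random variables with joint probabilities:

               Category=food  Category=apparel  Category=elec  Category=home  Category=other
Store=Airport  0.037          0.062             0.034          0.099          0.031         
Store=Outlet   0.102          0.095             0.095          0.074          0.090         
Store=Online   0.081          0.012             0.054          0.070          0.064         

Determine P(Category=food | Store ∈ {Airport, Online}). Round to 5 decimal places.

0.21691

P(Store=Airport) = 0.037 + 0.062 + 0.034 + 0.099 + 0.031 = 0.263.
P(Store=Online) = 0.081 + 0.012 + 0.054 + 0.070 + 0.064 = 0.281.
P(Store ∈ {Airport, Online}) = 0.263 + 0.281 = 0.544; P(Category=food, Store ∈ {Airport, Online}) = 0.037 + 0.081 = 0.118.
P(Category=food | Store ∈ {Airport, Online}) = 0.118/0.544 = 0.21691.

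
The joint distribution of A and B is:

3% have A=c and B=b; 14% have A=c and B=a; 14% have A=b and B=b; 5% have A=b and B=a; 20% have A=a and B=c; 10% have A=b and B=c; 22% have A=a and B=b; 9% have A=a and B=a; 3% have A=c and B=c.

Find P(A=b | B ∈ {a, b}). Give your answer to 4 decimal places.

P(B=a) = 0.09 + 0.05 + 0.14 = 0.28.
P(B=b) = 0.22 + 0.14 + 0.03 = 0.39.
P(B ∈ {a, b}) = 0.28 + 0.39 = 0.67; P(A=b, B ∈ {a, b}) = 0.05 + 0.14 = 0.19.
P(A=b | B ∈ {a, b}) = 0.19/0.67 = 0.2836.

0.2836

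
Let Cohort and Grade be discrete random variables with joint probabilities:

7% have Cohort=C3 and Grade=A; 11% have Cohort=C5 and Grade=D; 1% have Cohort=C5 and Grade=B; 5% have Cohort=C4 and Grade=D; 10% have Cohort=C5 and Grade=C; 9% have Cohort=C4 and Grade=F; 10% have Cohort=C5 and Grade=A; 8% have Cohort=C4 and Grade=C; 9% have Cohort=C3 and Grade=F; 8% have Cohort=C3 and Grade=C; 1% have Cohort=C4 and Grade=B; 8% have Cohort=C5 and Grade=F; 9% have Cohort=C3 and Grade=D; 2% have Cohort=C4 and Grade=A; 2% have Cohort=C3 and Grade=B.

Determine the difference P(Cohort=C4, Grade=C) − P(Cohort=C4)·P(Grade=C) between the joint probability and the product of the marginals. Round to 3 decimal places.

P(Cohort=C4) = 0.02 + 0.01 + 0.08 + 0.05 + 0.09 = 0.25.
P(Grade=C) = 0.08 + 0.08 + 0.10 = 0.26.
P(Cohort=C4, Grade=C) − P(Cohort=C4)P(Grade=C) = 0.08 − 0.25×0.26 = 0.015.

0.015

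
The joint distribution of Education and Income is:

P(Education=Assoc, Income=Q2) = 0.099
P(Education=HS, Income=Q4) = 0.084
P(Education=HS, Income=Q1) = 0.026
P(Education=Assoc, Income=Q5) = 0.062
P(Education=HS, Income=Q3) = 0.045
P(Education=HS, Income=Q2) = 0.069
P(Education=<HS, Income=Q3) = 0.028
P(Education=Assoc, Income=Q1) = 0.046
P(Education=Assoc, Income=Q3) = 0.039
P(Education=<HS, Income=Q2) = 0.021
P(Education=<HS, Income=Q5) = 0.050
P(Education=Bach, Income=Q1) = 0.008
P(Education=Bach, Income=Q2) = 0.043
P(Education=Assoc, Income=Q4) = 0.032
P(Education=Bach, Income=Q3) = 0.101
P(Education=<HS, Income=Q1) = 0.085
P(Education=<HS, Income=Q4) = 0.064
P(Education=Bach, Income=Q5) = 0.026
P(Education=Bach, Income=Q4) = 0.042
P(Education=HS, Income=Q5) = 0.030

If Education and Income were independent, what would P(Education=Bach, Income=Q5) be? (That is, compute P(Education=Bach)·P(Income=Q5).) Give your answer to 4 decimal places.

0.0370

P(Education=Bach) = 0.008 + 0.043 + 0.101 + 0.042 + 0.026 = 0.220.
P(Income=Q5) = 0.050 + 0.030 + 0.062 + 0.026 = 0.168.
Product: 0.220 × 0.168 = 0.0370.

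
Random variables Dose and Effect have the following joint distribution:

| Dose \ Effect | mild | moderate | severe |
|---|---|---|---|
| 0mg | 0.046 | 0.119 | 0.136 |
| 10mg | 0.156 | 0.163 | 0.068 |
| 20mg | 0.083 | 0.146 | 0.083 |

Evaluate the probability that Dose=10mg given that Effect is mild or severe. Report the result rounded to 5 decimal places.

P(Effect=mild) = 0.046 + 0.156 + 0.083 = 0.285.
P(Effect=severe) = 0.136 + 0.068 + 0.083 = 0.287.
P(Effect ∈ {mild, severe}) = 0.285 + 0.287 = 0.572; P(Dose=10mg, Effect ∈ {mild, severe}) = 0.156 + 0.068 = 0.224.
P(Dose=10mg | Effect ∈ {mild, severe}) = 0.224/0.572 = 0.39161.

0.39161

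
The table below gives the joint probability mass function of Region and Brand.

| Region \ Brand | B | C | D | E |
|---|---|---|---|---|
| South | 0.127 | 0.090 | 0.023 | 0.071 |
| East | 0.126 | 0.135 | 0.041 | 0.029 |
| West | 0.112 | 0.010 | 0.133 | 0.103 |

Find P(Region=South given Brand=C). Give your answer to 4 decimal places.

0.3830

P(Brand=C) = 0.090 + 0.135 + 0.010 = 0.235.
P(Region=South | Brand=C) = 0.090/0.235 = 0.3830.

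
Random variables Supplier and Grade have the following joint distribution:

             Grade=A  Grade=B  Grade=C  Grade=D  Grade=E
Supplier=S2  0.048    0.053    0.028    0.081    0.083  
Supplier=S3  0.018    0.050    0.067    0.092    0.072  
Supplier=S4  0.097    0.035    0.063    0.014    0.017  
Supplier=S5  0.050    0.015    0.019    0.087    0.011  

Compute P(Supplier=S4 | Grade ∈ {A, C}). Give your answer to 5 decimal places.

P(Grade=A) = 0.048 + 0.018 + 0.097 + 0.050 = 0.213.
P(Grade=C) = 0.028 + 0.067 + 0.063 + 0.019 = 0.177.
P(Grade ∈ {A, C}) = 0.213 + 0.177 = 0.390; P(Supplier=S4, Grade ∈ {A, C}) = 0.097 + 0.063 = 0.160.
P(Supplier=S4 | Grade ∈ {A, C}) = 0.160/0.390 = 0.41026.

0.41026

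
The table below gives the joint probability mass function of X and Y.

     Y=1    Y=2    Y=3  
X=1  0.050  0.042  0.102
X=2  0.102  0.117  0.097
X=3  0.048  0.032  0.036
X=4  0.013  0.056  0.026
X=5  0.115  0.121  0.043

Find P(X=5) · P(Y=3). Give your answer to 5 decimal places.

0.08482

P(X=5) = 0.115 + 0.121 + 0.043 = 0.279.
P(Y=3) = 0.102 + 0.097 + 0.036 + 0.026 + 0.043 = 0.304.
Product: 0.279 × 0.304 = 0.08482.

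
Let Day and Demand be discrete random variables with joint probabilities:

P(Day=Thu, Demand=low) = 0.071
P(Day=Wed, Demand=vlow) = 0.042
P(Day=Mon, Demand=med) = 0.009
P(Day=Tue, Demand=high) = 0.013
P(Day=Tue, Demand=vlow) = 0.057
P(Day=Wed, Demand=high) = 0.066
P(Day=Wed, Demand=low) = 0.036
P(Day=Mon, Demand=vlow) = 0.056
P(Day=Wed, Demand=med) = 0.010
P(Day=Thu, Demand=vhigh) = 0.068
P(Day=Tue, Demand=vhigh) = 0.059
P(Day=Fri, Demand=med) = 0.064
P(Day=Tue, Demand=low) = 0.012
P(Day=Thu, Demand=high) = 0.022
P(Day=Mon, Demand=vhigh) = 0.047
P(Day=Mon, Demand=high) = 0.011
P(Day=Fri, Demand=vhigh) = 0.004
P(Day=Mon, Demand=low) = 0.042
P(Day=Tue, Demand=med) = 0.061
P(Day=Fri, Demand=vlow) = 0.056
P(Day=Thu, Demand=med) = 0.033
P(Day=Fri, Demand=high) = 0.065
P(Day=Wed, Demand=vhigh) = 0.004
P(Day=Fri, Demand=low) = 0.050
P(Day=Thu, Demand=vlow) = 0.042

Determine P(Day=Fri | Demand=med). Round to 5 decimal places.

P(Demand=med) = 0.009 + 0.061 + 0.010 + 0.033 + 0.064 = 0.177.
P(Day=Fri | Demand=med) = 0.064/0.177 = 0.36158.

0.36158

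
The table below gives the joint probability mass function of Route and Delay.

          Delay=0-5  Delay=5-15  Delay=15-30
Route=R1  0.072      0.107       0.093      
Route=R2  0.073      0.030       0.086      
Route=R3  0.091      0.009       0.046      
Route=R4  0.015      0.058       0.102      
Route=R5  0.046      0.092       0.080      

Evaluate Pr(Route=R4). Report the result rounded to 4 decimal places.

0.1750

P(Route=R4) = 0.015 + 0.058 + 0.102 = 0.175.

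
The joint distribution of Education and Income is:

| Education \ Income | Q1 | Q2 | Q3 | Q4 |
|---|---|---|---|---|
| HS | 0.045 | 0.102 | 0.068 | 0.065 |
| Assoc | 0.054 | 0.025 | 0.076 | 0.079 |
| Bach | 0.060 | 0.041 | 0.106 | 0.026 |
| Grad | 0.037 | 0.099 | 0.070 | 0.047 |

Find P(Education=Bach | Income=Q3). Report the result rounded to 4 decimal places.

P(Income=Q3) = 0.068 + 0.076 + 0.106 + 0.070 = 0.320.
P(Education=Bach | Income=Q3) = 0.106/0.320 = 0.3313.

0.3313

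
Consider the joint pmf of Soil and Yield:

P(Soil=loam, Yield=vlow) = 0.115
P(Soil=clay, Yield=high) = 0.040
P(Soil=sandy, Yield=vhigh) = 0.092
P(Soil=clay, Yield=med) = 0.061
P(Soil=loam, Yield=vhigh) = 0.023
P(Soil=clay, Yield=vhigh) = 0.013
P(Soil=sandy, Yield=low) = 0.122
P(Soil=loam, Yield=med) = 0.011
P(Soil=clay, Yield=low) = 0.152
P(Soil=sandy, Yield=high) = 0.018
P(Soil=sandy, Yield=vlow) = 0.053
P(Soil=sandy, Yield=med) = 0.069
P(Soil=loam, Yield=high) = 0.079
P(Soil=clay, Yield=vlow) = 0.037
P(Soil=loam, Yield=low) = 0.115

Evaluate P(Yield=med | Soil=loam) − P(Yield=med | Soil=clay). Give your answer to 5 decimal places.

P(Soil=loam) = 0.115 + 0.115 + 0.011 + 0.079 + 0.023 = 0.343; P(Yield=med | Soil=loam) = 0.011/0.343 = 0.032070.
P(Soil=clay) = 0.037 + 0.152 + 0.061 + 0.040 + 0.013 = 0.303; P(Yield=med | Soil=clay) = 0.061/0.303 = 0.201320.
Difference = -0.16925.

-0.16925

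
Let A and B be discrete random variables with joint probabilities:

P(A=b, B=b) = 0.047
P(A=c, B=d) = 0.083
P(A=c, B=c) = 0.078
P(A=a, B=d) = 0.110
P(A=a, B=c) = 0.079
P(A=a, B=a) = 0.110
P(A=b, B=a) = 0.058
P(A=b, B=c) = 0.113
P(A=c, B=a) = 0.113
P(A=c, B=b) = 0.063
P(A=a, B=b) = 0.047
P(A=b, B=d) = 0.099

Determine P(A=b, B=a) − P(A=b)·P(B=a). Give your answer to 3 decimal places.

P(A=b) = 0.058 + 0.047 + 0.113 + 0.099 = 0.317.
P(B=a) = 0.110 + 0.058 + 0.113 = 0.281.
P(A=b, B=a) − P(A=b)P(B=a) = 0.058 − 0.317×0.281 = -0.031.

-0.031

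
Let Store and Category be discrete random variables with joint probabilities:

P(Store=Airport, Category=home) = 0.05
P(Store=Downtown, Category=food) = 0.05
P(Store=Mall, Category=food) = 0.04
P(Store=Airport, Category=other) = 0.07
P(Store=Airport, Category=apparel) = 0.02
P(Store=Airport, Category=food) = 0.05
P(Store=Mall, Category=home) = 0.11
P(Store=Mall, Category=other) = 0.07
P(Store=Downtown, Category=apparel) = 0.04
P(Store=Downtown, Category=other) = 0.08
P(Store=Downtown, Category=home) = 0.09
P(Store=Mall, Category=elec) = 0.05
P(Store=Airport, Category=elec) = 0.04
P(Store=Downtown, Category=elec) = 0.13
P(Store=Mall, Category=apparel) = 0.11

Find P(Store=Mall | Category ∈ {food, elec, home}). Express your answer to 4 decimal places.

P(Category=food) = 0.05 + 0.04 + 0.05 = 0.14.
P(Category=elec) = 0.13 + 0.05 + 0.04 = 0.22.
P(Category=home) = 0.09 + 0.11 + 0.05 = 0.25.
P(Category ∈ {food, elec, home}) = 0.14 + 0.22 + 0.25 = 0.61; P(Store=Mall, Category ∈ {food, elec, home}) = 0.04 + 0.05 + 0.11 = 0.20.
P(Store=Mall | Category ∈ {food, elec, home}) = 0.20/0.61 = 0.3279.

0.3279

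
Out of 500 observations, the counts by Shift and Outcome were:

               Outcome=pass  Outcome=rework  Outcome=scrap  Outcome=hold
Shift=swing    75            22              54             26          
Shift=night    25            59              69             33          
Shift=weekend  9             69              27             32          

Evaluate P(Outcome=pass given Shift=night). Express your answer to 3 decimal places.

0.134

Total with Shift=night: 25 + 59 + 69 + 33 = 186.
P(Outcome=pass | Shift=night) = 25/186 = 0.134.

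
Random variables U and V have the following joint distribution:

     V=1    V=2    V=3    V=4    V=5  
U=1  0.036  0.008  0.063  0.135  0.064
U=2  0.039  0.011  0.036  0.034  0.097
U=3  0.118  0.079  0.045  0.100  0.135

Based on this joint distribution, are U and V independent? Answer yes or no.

no

P(U=1) = 0.306 and P(V=4) = 0.269, so their product is 0.08231, but P(U=1, V=4) = 0.135. Since these differ, U and V are not independent.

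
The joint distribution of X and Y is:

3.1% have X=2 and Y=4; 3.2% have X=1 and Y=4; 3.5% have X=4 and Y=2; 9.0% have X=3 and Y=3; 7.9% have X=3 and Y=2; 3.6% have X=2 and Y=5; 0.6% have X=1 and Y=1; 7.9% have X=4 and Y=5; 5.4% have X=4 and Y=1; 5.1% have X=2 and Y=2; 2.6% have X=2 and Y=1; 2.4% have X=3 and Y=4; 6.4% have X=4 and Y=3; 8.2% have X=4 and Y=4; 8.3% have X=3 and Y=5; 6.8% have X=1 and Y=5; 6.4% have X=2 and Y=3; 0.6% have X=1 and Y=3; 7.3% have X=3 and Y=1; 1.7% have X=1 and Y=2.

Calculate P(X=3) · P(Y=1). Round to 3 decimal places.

0.055

P(X=3) = 0.073 + 0.079 + 0.090 + 0.024 + 0.083 = 0.349.
P(Y=1) = 0.006 + 0.026 + 0.073 + 0.054 = 0.159.
Product: 0.349 × 0.159 = 0.055.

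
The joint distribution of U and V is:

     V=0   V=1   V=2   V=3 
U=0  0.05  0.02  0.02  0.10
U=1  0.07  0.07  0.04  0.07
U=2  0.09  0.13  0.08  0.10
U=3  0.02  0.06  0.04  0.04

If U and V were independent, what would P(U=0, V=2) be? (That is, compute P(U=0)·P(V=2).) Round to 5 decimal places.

0.03420

P(U=0) = 0.05 + 0.02 + 0.02 + 0.10 = 0.19.
P(V=2) = 0.02 + 0.04 + 0.08 + 0.04 = 0.18.
Product: 0.19 × 0.18 = 0.03420.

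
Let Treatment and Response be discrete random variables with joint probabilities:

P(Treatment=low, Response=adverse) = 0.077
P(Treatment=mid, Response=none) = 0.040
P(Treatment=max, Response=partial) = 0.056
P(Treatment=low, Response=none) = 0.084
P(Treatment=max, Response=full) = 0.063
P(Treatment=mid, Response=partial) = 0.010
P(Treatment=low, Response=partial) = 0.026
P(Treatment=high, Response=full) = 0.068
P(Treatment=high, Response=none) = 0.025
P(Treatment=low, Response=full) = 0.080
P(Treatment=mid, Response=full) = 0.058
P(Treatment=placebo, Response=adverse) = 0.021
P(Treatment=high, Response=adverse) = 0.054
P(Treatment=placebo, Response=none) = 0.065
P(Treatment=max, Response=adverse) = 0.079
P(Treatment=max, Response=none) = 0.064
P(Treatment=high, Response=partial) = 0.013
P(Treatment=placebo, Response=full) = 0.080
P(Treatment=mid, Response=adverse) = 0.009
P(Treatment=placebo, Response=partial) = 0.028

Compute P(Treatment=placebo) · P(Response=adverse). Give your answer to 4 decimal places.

0.0466

P(Treatment=placebo) = 0.065 + 0.028 + 0.080 + 0.021 = 0.194.
P(Response=adverse) = 0.021 + 0.077 + 0.009 + 0.054 + 0.079 = 0.240.
Product: 0.194 × 0.240 = 0.0466.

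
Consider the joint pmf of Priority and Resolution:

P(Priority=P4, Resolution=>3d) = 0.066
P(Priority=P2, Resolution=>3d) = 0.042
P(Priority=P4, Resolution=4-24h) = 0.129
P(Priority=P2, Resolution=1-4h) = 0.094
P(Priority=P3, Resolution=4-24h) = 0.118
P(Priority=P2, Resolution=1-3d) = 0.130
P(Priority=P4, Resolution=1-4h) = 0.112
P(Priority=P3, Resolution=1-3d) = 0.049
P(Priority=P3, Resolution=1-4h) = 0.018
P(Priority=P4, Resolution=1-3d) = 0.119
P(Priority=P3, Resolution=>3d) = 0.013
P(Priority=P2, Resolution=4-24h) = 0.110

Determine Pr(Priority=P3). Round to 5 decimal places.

P(Priority=P3) = 0.018 + 0.118 + 0.049 + 0.013 = 0.198.

0.19800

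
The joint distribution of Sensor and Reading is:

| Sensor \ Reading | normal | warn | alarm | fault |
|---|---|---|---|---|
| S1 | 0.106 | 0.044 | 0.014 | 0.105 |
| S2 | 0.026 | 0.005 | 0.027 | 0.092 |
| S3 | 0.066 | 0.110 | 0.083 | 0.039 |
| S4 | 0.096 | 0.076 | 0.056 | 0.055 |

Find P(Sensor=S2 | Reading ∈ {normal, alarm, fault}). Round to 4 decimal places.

0.1895

P(Reading=normal) = 0.106 + 0.026 + 0.066 + 0.096 = 0.294.
P(Reading=alarm) = 0.014 + 0.027 + 0.083 + 0.056 = 0.180.
P(Reading=fault) = 0.105 + 0.092 + 0.039 + 0.055 = 0.291.
P(Reading ∈ {normal, alarm, fault}) = 0.294 + 0.180 + 0.291 = 0.765; P(Sensor=S2, Reading ∈ {normal, alarm, fault}) = 0.026 + 0.027 + 0.092 = 0.145.
P(Sensor=S2 | Reading ∈ {normal, alarm, fault}) = 0.145/0.765 = 0.1895.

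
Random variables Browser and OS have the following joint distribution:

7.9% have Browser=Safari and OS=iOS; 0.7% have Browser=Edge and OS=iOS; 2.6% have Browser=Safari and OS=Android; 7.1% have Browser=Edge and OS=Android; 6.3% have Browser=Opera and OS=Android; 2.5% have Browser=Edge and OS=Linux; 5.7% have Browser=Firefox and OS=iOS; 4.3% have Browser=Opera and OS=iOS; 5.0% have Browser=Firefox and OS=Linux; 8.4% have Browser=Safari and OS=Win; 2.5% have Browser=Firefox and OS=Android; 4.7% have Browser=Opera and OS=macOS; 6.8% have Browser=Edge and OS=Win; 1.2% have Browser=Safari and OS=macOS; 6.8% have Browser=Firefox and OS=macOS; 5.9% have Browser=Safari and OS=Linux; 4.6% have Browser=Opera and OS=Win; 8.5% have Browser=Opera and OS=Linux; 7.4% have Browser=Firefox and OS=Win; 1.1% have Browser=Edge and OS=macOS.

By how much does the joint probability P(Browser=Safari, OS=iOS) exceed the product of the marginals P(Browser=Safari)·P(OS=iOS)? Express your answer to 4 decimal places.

P(Browser=Safari) = 0.084 + 0.012 + 0.059 + 0.079 + 0.026 = 0.260.
P(OS=iOS) = 0.057 + 0.079 + 0.007 + 0.043 = 0.186.
P(Browser=Safari, OS=iOS) − P(Browser=Safari)P(OS=iOS) = 0.079 − 0.260×0.186 = 0.0306.

0.0306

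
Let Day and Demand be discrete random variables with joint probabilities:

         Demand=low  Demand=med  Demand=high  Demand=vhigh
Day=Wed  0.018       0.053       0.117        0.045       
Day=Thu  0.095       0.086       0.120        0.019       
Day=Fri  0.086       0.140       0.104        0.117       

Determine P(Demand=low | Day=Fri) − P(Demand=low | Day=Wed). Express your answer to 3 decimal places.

P(Day=Fri) = 0.086 + 0.140 + 0.104 + 0.117 = 0.447; P(Demand=low | Day=Fri) = 0.086/0.447 = 0.1924.
P(Day=Wed) = 0.018 + 0.053 + 0.117 + 0.045 = 0.233; P(Demand=low | Day=Wed) = 0.018/0.233 = 0.0773.
Difference = 0.115.

0.115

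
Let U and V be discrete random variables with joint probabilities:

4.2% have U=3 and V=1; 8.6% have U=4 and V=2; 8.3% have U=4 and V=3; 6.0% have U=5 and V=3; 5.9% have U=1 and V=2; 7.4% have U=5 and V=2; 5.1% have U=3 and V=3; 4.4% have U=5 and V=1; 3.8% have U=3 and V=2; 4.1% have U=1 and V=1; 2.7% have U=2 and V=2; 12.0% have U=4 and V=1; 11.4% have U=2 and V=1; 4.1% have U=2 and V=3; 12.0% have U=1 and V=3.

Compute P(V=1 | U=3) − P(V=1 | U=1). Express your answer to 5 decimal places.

0.13425

P(U=3) = 0.042 + 0.038 + 0.051 = 0.131; P(V=1 | U=3) = 0.042/0.131 = 0.320611.
P(U=1) = 0.041 + 0.059 + 0.120 = 0.220; P(V=1 | U=1) = 0.041/0.220 = 0.186364.
Difference = 0.13425.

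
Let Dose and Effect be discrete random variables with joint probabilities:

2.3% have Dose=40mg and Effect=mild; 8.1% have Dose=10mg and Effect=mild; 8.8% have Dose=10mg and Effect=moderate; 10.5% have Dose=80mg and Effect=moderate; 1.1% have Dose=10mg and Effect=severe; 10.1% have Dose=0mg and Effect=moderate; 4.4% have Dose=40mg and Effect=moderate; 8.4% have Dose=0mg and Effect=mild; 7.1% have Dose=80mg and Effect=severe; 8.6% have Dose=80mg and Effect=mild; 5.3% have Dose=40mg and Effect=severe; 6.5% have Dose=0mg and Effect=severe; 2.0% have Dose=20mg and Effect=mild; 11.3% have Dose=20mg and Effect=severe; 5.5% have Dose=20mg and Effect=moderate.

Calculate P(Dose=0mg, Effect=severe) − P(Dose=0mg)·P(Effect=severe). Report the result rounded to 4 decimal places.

P(Dose=0mg) = 0.084 + 0.101 + 0.065 = 0.250.
P(Effect=severe) = 0.065 + 0.011 + 0.113 + 0.053 + 0.071 = 0.313.
P(Dose=0mg, Effect=severe) − P(Dose=0mg)P(Effect=severe) = 0.065 − 0.250×0.313 = -0.0133.

-0.0133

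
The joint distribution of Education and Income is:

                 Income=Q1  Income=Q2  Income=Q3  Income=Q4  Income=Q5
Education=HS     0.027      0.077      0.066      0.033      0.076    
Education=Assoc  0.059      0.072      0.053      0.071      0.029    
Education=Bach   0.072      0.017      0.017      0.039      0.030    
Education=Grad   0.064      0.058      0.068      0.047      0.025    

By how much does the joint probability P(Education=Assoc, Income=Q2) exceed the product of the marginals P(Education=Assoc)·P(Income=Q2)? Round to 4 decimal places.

0.0084

P(Education=Assoc) = 0.059 + 0.072 + 0.053 + 0.071 + 0.029 = 0.284.
P(Income=Q2) = 0.077 + 0.072 + 0.017 + 0.058 = 0.224.
P(Education=Assoc, Income=Q2) − P(Education=Assoc)P(Income=Q2) = 0.072 − 0.284×0.224 = 0.0084.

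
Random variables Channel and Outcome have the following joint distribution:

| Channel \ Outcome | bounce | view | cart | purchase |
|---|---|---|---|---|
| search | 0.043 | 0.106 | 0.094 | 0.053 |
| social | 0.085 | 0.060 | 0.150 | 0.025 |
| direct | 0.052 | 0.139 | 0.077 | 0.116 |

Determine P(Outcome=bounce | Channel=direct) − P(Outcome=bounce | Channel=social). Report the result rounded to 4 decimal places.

P(Channel=direct) = 0.052 + 0.139 + 0.077 + 0.116 = 0.384; P(Outcome=bounce | Channel=direct) = 0.052/0.384 = 0.13542.
P(Channel=social) = 0.085 + 0.060 + 0.150 + 0.025 = 0.320; P(Outcome=bounce | Channel=social) = 0.085/0.320 = 0.26563.
Difference = -0.1302.

-0.1302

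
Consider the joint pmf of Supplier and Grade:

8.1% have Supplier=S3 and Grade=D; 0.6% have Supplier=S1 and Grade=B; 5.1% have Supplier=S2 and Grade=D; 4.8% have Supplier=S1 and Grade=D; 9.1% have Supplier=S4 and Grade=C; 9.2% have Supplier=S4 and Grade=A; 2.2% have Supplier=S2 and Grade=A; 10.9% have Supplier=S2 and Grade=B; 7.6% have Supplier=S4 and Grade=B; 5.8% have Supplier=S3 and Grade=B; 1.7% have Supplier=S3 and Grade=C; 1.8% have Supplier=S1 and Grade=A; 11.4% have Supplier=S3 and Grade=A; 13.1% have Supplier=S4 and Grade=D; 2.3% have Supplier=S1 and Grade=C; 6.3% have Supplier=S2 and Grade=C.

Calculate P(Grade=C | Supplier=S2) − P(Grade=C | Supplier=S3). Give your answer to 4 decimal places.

P(Supplier=S2) = 0.022 + 0.109 + 0.063 + 0.051 = 0.245; P(Grade=C | Supplier=S2) = 0.063/0.245 = 0.25714.
P(Supplier=S3) = 0.114 + 0.058 + 0.017 + 0.081 = 0.270; P(Grade=C | Supplier=S3) = 0.017/0.270 = 0.06296.
Difference = 0.1942.

0.1942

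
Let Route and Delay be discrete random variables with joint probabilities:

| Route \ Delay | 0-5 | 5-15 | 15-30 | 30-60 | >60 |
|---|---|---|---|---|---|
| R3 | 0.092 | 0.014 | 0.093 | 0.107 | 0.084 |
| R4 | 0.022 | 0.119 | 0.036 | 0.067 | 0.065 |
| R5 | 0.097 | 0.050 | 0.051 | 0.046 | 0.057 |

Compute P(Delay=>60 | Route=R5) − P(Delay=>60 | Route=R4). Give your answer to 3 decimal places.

-0.021

P(Route=R5) = 0.097 + 0.050 + 0.051 + 0.046 + 0.057 = 0.301; P(Delay=>60 | Route=R5) = 0.057/0.301 = 0.1894.
P(Route=R4) = 0.022 + 0.119 + 0.036 + 0.067 + 0.065 = 0.309; P(Delay=>60 | Route=R4) = 0.065/0.309 = 0.2104.
Difference = -0.021.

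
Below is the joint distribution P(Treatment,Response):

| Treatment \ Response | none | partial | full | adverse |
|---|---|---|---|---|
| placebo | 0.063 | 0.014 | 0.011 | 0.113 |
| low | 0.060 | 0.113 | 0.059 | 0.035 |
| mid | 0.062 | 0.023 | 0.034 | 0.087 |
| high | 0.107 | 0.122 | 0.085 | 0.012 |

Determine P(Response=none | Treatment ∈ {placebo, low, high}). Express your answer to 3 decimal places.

0.290

P(Treatment=placebo) = 0.063 + 0.014 + 0.011 + 0.113 = 0.201.
P(Treatment=low) = 0.060 + 0.113 + 0.059 + 0.035 = 0.267.
P(Treatment=high) = 0.107 + 0.122 + 0.085 + 0.012 = 0.326.
P(Treatment ∈ {placebo, low, high}) = 0.201 + 0.267 + 0.326 = 0.794; P(Response=none, Treatment ∈ {placebo, low, high}) = 0.063 + 0.060 + 0.107 = 0.230.
P(Response=none | Treatment ∈ {placebo, low, high}) = 0.230/0.794 = 0.290.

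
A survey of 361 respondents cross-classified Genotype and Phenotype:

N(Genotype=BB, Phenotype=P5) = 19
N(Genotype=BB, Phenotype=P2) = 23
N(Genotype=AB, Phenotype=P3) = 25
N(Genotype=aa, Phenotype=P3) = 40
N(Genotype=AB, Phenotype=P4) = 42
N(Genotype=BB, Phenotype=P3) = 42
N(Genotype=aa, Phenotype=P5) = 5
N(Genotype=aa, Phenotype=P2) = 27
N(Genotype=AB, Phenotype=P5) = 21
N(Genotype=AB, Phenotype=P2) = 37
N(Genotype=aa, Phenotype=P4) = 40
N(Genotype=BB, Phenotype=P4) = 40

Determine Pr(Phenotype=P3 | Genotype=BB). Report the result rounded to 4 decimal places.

0.3387

Total with Genotype=BB: 23 + 42 + 40 + 19 = 124.
P(Phenotype=P3 | Genotype=BB) = 42/124 = 0.3387.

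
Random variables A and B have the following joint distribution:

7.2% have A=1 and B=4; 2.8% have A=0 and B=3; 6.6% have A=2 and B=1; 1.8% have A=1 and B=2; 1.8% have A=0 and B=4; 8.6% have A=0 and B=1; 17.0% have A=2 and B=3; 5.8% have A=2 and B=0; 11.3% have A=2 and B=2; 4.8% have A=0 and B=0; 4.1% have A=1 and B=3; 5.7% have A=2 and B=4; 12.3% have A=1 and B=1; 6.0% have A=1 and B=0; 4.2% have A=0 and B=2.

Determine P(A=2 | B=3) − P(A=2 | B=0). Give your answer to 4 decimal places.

P(B=3) = 0.028 + 0.041 + 0.170 = 0.239; P(A=2 | B=3) = 0.170/0.239 = 0.71130.
P(B=0) = 0.048 + 0.060 + 0.058 = 0.166; P(A=2 | B=0) = 0.058/0.166 = 0.34940.
Difference = 0.3619.

0.3619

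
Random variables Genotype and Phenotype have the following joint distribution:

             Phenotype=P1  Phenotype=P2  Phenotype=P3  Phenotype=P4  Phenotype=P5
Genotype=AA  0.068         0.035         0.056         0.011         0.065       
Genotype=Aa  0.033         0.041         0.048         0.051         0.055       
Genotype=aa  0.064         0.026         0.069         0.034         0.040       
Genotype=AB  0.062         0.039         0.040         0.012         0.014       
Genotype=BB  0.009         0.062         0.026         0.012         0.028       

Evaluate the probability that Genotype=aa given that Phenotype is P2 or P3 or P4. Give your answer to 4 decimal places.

0.2295

P(Phenotype=P2) = 0.035 + 0.041 + 0.026 + 0.039 + 0.062 = 0.203.
P(Phenotype=P3) = 0.056 + 0.048 + 0.069 + 0.040 + 0.026 = 0.239.
P(Phenotype=P4) = 0.011 + 0.051 + 0.034 + 0.012 + 0.012 = 0.120.
P(Phenotype ∈ {P2, P3, P4}) = 0.203 + 0.239 + 0.120 = 0.562; P(Genotype=aa, Phenotype ∈ {P2, P3, P4}) = 0.026 + 0.069 + 0.034 = 0.129.
P(Genotype=aa | Phenotype ∈ {P2, P3, P4}) = 0.129/0.562 = 0.2295.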